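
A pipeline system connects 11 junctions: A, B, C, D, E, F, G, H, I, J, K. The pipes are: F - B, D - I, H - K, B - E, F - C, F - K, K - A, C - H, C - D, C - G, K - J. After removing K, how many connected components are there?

3

With K gone, the remaining components are: {A}; {J}; {B, C, D, E, F, G, H, I}.
That is 3 components.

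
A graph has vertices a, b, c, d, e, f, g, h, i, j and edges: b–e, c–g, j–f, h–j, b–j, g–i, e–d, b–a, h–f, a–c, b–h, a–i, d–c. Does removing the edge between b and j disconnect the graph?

After removing b–j, the path b-h-j still connects them, so the edge is not a bridge.

No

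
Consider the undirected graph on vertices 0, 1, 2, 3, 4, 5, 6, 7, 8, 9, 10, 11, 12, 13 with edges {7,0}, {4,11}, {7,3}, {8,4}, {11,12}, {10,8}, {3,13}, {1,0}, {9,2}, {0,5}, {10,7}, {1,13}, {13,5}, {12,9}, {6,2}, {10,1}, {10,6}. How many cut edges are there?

0

The edges on the cycle 7-3-13-5-0-7 are not bridges since each lies on that cycle.
Every edge lies on some cycle, so there are no bridges.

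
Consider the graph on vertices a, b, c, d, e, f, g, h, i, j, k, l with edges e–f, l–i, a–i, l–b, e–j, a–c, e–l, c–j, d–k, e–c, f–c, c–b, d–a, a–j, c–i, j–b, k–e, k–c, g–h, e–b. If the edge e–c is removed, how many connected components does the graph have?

2

e and c are still connected via e-k-c, so the component count stays at 2.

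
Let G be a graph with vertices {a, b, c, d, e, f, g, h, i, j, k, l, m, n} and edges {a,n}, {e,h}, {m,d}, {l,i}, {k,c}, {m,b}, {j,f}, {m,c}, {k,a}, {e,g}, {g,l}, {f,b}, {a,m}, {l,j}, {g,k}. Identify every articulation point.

Removing a increases the component count from 1 to 2, so a is a cut vertex.
Removing e increases the component count from 1 to 2, so e is a cut vertex.
Removing g increases the component count from 1 to 2, so g is a cut vertex.
Likewise l, m are cut vertices.
By contrast removing i leaves 1 component; it is not a cut vertex. No other vertex is a cut vertex either.

a, e, g, l, m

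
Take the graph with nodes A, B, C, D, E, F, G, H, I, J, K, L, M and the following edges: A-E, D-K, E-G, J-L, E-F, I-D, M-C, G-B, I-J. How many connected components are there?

H is isolated — a component by itself.
Starting from C we can reach C, M. That is one component of size 2.
Starting from A we can reach A, B, E, F, G. That is one component of size 5.
Starting from D we can reach D, I, J, K, L. That is one component of size 5.
Total: 4 components.

4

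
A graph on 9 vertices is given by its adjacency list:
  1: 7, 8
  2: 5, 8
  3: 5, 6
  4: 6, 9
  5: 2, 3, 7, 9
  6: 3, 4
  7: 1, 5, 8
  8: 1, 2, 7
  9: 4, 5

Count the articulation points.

1

Removing 5 increases the component count from 1 to 2, so 5 is a cut vertex.
By contrast removing 9 leaves 1 component; it is not a cut vertex. No other vertex is a cut vertex either.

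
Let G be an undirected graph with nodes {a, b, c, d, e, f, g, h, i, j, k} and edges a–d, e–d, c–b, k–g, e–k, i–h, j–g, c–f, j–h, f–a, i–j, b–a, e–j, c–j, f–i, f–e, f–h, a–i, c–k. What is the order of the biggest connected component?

Starting from a we can reach a, b, c, d, e, f, g, h, i, j, k. That is one component of size 11.
The largest has 11 vertices.

11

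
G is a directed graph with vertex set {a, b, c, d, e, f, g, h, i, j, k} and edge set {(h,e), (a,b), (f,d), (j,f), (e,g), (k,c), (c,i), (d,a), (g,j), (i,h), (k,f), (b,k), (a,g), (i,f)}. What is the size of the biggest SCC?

11

{a, b, c, d, e, f, g, h, i, j, k} are all mutually reachable — one SCC of size 11.
The largest has 11 vertices.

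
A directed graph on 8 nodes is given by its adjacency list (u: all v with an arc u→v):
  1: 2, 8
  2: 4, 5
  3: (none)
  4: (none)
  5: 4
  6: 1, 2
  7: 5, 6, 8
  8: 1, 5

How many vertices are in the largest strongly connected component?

{1, 8} are all mutually reachable — one SCC of size 2.
{4} is an SCC by itself.
{7} is an SCC by itself.
{5} is an SCC by itself.
{2} is an SCC by itself.
(and 2 more singleton SCCs)
The largest has 2 vertices.

2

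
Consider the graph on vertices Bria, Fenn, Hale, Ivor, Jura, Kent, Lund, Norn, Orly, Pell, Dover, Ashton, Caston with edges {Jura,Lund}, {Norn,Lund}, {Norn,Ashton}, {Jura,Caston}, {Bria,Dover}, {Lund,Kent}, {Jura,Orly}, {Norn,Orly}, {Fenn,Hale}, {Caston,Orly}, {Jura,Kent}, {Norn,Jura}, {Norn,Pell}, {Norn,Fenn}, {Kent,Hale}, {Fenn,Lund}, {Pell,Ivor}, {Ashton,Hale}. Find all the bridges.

Bria-Dover, Ivor-Pell, Norn-Pell

The edges on the cycle Norn-Jura-Caston-Orly-Norn are not bridges since each lies on that cycle.
But removing Pell—Ivor disconnects Pell from Ivor; removing Bria—Dover disconnects Bria from Dover; removing Norn—Pell disconnects Norn from Pell — these are bridges.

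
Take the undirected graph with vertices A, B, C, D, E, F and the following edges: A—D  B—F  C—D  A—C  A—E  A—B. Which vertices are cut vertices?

A, B

Removing A increases the component count from 1 to 3, so A is a cut vertex.
Removing B increases the component count from 1 to 2, so B is a cut vertex.
By contrast removing C leaves 1 component; it is not a cut vertex. No other vertex is a cut vertex either.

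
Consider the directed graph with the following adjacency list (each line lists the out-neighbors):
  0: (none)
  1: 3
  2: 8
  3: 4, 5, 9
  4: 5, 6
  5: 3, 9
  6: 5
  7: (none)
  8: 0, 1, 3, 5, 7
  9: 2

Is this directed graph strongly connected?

No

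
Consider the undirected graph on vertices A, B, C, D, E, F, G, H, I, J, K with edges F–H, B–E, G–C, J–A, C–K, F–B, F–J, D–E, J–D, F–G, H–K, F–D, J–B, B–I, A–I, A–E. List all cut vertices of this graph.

Removing F increases the component count from 1 to 2, so F is a cut vertex.
By contrast removing C leaves 1 component; it is not a cut vertex. No other vertex is a cut vertex either.

F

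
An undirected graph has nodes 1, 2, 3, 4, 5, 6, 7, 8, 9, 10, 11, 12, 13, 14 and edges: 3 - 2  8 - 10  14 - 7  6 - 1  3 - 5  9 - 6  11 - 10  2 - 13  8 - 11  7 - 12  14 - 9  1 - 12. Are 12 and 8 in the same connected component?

No

The component containing 12 is {1, 6, 7, 9, 12, 14}, and 8 is not in it.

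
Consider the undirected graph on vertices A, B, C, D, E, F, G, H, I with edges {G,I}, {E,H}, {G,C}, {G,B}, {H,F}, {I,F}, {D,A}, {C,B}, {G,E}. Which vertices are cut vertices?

G

Removing G increases the component count from 2 to 3, so G is a cut vertex.
By contrast removing A leaves 2 components; it is not a cut vertex. No other vertex is a cut vertex either.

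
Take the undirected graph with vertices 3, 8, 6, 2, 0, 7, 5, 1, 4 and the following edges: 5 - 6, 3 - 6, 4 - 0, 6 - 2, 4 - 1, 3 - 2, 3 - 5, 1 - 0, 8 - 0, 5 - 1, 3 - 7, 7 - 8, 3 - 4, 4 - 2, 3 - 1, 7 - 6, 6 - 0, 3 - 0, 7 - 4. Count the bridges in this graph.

The edges on the cycle 7-8-0-4-7 are not bridges since each lies on that cycle.
Every edge lies on some cycle, so there are no bridges.

0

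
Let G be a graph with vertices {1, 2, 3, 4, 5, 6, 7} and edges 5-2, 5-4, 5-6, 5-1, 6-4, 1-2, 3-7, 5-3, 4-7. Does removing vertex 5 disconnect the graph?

Yes

Deleting 5 raises the number of components from 1 to 2, so 5 is a cut vertex.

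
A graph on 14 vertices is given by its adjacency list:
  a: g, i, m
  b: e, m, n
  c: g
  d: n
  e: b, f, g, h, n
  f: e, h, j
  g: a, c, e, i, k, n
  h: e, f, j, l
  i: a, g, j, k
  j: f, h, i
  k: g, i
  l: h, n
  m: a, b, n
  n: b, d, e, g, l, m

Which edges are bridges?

c-g, d-n

The edges on the cycle e-f-j-i-a-m-b-e are not bridges since each lies on that cycle.
But removing d-n disconnects d from n; removing g-c disconnects g from c — these are bridges.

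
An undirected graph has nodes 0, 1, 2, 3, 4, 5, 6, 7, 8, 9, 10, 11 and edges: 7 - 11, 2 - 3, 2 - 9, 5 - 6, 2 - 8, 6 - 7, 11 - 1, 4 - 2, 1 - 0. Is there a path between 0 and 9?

No

The component containing 0 is {0, 1, 5, 6, 7, 11}, and 9 is not in it.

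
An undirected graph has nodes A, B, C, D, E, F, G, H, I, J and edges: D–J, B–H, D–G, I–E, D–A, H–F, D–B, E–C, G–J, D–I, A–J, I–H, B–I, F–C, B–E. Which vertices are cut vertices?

Removing D increases the component count from 1 to 2, so D is a cut vertex.
By contrast removing C leaves 1 component; it is not a cut vertex. No other vertex is a cut vertex either.

D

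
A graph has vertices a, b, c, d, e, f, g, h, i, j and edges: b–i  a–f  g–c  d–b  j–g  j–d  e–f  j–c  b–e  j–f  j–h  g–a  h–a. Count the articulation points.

1

Removing b increases the component count from 1 to 2, so b is a cut vertex.
By contrast removing a leaves 1 component; it is not a cut vertex. No other vertex is a cut vertex either.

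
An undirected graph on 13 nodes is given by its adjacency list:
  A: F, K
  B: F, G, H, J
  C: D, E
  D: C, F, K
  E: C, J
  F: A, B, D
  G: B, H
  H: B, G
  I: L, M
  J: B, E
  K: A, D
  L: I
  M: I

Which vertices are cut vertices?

B, I

Removing B increases the component count from 2 to 3, so B is a cut vertex.
Removing I increases the component count from 2 to 3, so I is a cut vertex.
By contrast removing L leaves 2 components; it is not a cut vertex. No other vertex is a cut vertex either.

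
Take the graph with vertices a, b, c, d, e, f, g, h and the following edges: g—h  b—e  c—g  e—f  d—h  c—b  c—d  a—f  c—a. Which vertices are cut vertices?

c

Removing c increases the component count from 1 to 2, so c is a cut vertex.
By contrast removing a leaves 1 component; it is not a cut vertex. No other vertex is a cut vertex either.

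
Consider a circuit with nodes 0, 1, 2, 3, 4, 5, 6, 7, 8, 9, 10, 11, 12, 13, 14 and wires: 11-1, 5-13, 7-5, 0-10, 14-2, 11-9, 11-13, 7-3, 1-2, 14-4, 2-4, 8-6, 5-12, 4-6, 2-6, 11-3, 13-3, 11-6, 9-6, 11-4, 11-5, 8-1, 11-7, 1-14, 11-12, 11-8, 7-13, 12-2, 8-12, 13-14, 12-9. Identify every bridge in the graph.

The edges on the cycle 11-7-5-11 are not bridges since each lies on that cycle.
But removing 0-10 disconnects 0 from 10 — this is a bridge.

0-10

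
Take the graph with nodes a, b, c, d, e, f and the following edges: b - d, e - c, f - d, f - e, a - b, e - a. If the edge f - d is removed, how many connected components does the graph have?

f and d are still connected via f-e-a-b-d, so the component count stays at 1.

1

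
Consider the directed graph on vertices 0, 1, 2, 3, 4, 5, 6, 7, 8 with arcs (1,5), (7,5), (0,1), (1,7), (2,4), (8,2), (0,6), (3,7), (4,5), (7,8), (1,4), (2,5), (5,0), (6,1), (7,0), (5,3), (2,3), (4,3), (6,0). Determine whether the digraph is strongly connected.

Yes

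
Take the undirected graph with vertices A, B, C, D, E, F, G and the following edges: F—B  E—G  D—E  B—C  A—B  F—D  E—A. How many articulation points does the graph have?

Removing B increases the component count from 1 to 2, so B is a cut vertex.
Removing E increases the component count from 1 to 2, so E is a cut vertex.
By contrast removing F leaves 1 component; it is not a cut vertex. No other vertex is a cut vertex either.

2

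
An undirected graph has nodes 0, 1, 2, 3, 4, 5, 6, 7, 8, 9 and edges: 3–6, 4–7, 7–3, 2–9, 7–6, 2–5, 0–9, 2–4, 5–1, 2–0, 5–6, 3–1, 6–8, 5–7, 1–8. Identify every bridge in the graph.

The edges on the cycle 2-0-9-2 are not bridges since each lies on that cycle.
Every edge lies on some cycle, so there are no bridges.

none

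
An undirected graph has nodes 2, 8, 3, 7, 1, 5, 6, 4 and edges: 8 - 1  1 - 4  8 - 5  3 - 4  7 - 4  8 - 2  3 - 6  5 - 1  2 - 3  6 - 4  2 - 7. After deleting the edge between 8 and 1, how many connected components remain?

1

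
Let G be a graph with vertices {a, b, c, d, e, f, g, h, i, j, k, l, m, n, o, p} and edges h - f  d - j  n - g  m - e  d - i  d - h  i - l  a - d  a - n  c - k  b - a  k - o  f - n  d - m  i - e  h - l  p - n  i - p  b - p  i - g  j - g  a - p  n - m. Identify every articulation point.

Removing k increases the component count from 2 to 3, so k is a cut vertex.
By contrast removing e leaves 2 components; it is not a cut vertex. No other vertex is a cut vertex either.

k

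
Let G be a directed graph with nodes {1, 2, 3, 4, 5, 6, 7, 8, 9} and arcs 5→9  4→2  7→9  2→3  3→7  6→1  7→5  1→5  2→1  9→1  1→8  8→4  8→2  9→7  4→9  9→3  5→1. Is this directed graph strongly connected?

No

There is no directed path from 3 to 6, so the graph is not strongly connected.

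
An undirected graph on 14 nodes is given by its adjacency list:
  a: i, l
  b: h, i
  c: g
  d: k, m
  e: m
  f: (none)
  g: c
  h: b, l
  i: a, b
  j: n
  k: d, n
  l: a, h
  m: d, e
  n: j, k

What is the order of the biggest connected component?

f is isolated — a component by itself.
Starting from c we can reach c, g. That is one component of size 2.
Starting from a we can reach a, b, h, i, l. That is one component of size 5.
Starting from d we can reach d, e, j, k, m, n. That is one component of size 6.
The largest has 6 vertices.

6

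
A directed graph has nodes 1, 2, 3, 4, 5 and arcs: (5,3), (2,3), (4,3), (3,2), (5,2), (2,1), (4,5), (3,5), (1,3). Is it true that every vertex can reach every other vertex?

No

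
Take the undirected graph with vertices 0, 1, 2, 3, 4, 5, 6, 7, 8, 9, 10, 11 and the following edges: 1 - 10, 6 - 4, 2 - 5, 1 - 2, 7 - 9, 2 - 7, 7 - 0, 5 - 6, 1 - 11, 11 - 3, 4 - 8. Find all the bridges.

0-7, 1-10, 1-11, 1-2, 11-3, 2-5, 2-7, 4-6, 4-8, 5-6, 7-9

removing 1 - 10 disconnects 1 from 10; removing 1 - 2 disconnects 1 from 2; removing 7 - 0 disconnects 7 from 0; removing 3 - 11 disconnects 3 from 11 — these are bridges.
In total 11 edges are bridges.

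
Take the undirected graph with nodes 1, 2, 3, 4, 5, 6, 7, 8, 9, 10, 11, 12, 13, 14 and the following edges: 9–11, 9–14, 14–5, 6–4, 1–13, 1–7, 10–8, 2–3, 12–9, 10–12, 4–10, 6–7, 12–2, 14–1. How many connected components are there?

1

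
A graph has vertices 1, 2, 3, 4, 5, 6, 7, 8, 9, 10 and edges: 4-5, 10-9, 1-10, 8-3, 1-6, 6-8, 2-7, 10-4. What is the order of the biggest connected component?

Starting from 2 we can reach 2, 7. That is one component of size 2.
Starting from 1 we can reach 1, 3, 4, 5, 6, 8, 9, 10. That is one component of size 8.
The largest has 8 vertices.

8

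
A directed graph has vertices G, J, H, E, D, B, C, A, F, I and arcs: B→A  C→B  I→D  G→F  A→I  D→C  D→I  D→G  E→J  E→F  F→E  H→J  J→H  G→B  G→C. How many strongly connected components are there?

{A, B, C, D, G, I} are all mutually reachable — one SCC of size 6.
{H, J} are all mutually reachable — one SCC of size 2.
{E, F} are all mutually reachable — one SCC of size 2.
That gives 3 strongly connected components.

3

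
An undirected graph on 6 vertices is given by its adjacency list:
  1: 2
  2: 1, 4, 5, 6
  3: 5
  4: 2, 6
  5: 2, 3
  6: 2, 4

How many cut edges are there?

3

The edges on the cycle 2-4-6-2 are not bridges since each lies on that cycle.
But removing 5-2 disconnects 5 from 2; removing 1-2 disconnects 1 from 2; removing 3-5 disconnects 3 from 5 — these are bridges.
That makes 3 bridges.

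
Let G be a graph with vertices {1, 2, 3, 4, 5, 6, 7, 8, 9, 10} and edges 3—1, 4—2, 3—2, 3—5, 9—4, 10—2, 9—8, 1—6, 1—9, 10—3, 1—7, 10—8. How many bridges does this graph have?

3

The edges on the cycle 10-3-1-9-4-2-10 are not bridges since each lies on that cycle.
But removing 1—7 disconnects 1 from 7; removing 1—6 disconnects 1 from 6; removing 3—5 disconnects 3 from 5 — these are bridges.
That makes 3 bridges.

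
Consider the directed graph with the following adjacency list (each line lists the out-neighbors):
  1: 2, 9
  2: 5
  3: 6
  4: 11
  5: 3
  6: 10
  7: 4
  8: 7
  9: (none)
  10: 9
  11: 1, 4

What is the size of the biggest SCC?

2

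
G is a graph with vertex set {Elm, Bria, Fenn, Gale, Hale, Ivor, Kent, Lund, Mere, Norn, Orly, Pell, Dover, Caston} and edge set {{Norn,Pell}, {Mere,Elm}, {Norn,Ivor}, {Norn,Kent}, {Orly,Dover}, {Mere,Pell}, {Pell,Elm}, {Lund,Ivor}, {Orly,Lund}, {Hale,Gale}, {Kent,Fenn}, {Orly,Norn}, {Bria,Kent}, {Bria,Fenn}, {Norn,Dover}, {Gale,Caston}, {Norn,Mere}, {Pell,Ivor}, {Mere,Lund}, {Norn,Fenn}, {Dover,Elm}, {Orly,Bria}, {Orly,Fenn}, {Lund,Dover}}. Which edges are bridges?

The edges on the cycle Orly-Bria-Kent-Fenn-Norn-Orly are not bridges since each lies on that cycle.
But removing Gale—Caston disconnects Gale from Caston; removing Hale—Gale disconnects Hale from Gale — these are bridges.

Caston-Gale, Gale-Hale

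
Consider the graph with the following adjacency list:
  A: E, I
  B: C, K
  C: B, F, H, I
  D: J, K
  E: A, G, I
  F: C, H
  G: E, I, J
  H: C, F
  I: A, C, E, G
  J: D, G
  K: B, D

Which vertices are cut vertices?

C

Removing C increases the component count from 1 to 2, so C is a cut vertex.
By contrast removing F leaves 1 component; it is not a cut vertex. No other vertex is a cut vertex either.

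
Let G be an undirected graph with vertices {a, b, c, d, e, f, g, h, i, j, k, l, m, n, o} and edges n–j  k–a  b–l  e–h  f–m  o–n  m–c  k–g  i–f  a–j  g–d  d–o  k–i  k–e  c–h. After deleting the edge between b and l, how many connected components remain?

3

Before removal there are 2 components.
b–l is a bridge — removing it separates b's side from l's side.
After removal: 3 components.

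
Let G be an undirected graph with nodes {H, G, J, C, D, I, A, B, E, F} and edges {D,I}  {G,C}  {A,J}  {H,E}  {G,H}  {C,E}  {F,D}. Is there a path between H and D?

No

The component containing H is {C, E, G, H}, and D is not in it.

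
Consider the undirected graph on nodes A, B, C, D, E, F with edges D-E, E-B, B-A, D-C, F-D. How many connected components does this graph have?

Starting from A we can reach A, B, C, D, E, F. That is one component of size 6.
Total: 1 component.

1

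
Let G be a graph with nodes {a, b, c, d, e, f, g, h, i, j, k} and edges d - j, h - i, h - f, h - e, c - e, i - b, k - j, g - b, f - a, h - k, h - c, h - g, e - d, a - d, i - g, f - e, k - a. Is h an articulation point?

Deleting h raises the number of components from 1 to 2, so h is a cut vertex.

Yes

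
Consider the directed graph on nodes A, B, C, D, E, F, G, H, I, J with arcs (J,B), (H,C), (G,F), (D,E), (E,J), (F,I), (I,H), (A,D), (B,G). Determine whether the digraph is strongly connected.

There is no directed path from H to A, so the graph is not strongly connected.

No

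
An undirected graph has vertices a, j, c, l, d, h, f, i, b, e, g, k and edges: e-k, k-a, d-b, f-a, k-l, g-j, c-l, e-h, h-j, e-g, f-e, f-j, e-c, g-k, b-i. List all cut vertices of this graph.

b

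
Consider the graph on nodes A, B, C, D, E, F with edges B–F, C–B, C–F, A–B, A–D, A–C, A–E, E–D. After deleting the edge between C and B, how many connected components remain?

1

C and B are still connected via C-A-B, so the component count stays at 1.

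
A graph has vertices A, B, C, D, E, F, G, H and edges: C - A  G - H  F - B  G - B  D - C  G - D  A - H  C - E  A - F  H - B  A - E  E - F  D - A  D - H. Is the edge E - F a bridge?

After removing E - F, the path E-A-F still connects them, so the edge is not a bridge.

No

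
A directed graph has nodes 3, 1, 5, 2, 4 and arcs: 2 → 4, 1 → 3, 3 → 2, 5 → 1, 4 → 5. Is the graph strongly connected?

From 1 we can reach every vertex (1, 2, 3, 4, 5), and every vertex can reach 1 (1, 2, 3, 4, 5). So the whole graph is one strongly connected component.

Yes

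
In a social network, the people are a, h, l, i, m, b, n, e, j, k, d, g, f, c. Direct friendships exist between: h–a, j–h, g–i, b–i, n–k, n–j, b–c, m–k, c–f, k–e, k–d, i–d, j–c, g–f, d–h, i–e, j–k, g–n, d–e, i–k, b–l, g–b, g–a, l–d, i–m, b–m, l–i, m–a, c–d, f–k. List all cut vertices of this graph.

Removing j, for instance, still leaves 1 component. No single vertex removal increases the component count — the graph has no articulation points.

none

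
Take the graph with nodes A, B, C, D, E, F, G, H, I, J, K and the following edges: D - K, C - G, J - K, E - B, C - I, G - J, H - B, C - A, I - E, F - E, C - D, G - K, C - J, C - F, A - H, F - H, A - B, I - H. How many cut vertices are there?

1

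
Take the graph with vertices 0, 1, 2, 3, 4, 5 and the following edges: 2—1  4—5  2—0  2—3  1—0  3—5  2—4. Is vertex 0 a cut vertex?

Deleting 0 leaves 1 component (was 1) (its neighbors 1, 2 remain connected to each other), so 0 is not a cut vertex.

No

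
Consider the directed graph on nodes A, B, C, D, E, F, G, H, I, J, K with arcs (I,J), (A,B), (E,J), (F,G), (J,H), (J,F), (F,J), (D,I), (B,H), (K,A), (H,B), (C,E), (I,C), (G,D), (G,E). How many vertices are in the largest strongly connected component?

7

{C, D, E, F, G, I, J} are all mutually reachable — one SCC of size 7.
{B, H} are all mutually reachable — one SCC of size 2.
{K} is an SCC by itself.
{A} is an SCC by itself.
The largest has 7 vertices.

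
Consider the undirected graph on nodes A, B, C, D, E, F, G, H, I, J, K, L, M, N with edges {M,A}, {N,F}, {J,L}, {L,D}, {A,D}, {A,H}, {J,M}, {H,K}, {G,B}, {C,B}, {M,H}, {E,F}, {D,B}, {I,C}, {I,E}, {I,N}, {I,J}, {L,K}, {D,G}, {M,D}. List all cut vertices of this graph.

I

Removing I increases the component count from 1 to 2, so I is a cut vertex.
By contrast removing M leaves 1 component; it is not a cut vertex. No other vertex is a cut vertex either.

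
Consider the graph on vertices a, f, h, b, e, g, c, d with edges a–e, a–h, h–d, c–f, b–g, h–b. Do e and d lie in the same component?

Yes

From e we can reach a, b, d, e, g, h, which includes d.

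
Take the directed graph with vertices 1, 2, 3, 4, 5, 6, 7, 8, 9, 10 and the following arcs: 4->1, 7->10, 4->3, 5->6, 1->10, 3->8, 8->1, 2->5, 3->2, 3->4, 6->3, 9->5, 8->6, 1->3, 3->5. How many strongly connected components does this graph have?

{1, 2, 3, 4, 5, 6, 8} are all mutually reachable — one SCC of size 7.
{7} is an SCC by itself.
{10} is an SCC by itself.
{9} is an SCC by itself.
That gives 4 strongly connected components.

4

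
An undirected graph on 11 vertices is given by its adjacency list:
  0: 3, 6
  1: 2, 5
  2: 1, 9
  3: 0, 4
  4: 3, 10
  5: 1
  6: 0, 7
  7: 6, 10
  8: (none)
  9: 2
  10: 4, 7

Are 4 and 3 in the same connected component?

From 4 we can reach 0, 3, 4, 6, 7, 10, which includes 3.

Yes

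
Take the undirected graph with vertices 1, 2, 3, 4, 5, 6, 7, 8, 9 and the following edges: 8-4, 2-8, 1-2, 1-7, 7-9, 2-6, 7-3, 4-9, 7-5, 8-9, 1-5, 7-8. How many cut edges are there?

The edges on the cycle 8-4-9-8 are not bridges since each lies on that cycle.
But removing 2-6 disconnects 2 from 6; removing 7-3 disconnects 7 from 3 — these are bridges.
That makes 2 bridges.

2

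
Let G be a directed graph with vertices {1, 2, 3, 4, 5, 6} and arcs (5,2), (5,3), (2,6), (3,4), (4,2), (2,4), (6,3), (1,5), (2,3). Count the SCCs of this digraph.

3

{2, 3, 4, 6} are all mutually reachable — one SCC of size 4.
{5} is an SCC by itself.
{1} is an SCC by itself.
That gives 3 strongly connected components.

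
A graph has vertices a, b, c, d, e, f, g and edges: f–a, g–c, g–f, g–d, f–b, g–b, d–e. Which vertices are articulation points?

d, f, g

Removing d increases the component count from 1 to 2, so d is a cut vertex.
Removing f increases the component count from 1 to 2, so f is a cut vertex.
Removing g increases the component count from 1 to 3, so g is a cut vertex.
By contrast removing c leaves 1 component; it is not a cut vertex. No other vertex is a cut vertex either.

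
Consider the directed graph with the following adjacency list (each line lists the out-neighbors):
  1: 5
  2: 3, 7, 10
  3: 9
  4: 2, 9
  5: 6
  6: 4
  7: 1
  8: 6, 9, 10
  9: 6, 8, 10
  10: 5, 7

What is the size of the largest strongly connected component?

10

{1, 2, 3, 4, 5, 6, 7, 8, 9, 10} are all mutually reachable — one SCC of size 10.
The largest has 10 vertices.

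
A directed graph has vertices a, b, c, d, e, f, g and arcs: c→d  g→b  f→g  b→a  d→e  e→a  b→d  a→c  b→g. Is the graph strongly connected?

There is no directed path from a to f, so the graph is not strongly connected.

No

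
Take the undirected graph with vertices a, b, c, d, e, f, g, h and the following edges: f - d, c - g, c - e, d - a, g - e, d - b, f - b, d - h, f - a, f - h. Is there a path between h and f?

From h we can reach a, b, d, f, h, which includes f.

Yes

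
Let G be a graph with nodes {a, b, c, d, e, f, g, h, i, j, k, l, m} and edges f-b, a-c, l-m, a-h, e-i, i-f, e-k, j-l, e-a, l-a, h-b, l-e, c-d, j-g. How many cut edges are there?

6

The edges on the cycle l-e-i-f-b-h-a-l are not bridges since each lies on that cycle.
But removing l-j disconnects l from j; removing e-k disconnects e from k; removing c-d disconnects c from d; removing g-j disconnects g from j — these are bridges.
In total 6 edges are bridges.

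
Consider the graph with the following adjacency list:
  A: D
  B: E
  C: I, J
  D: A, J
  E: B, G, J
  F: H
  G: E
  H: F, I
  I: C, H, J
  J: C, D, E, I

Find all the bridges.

A-D, B-E, D-J, E-G, E-J, F-H, H-I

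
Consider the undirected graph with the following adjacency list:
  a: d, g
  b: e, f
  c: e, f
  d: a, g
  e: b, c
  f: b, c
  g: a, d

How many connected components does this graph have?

2

Starting from a we can reach a, d, g. That is one component of size 3.
Starting from b we can reach b, c, e, f. That is one component of size 4.
Total: 2 components.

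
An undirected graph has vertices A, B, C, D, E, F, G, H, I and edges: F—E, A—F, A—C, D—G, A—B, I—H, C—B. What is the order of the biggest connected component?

Starting from D we can reach D, G. That is one component of size 2.
Starting from H we can reach H, I. That is one component of size 2.
Starting from A we can reach A, B, C, E, F. That is one component of size 5.
The largest has 5 vertices.

5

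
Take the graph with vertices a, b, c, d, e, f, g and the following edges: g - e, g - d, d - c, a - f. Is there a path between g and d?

From g we can reach c, d, e, g, which includes d.

Yes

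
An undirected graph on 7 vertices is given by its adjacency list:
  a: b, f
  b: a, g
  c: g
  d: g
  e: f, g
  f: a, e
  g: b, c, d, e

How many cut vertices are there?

1

Removing g increases the component count from 1 to 3, so g is a cut vertex.
By contrast removing a leaves 1 component; it is not a cut vertex. No other vertex is a cut vertex either.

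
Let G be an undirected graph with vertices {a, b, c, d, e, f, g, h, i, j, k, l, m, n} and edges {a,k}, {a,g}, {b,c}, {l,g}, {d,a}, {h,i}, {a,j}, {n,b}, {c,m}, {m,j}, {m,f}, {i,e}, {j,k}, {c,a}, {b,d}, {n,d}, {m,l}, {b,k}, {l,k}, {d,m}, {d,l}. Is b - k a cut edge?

After removing b - k, the path b-c-a-k still connects them, so the edge is not a bridge.

No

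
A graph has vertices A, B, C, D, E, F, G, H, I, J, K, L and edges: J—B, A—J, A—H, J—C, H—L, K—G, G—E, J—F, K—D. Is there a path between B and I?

The component containing B is {A, B, C, F, H, J, L}, and I is not in it.

No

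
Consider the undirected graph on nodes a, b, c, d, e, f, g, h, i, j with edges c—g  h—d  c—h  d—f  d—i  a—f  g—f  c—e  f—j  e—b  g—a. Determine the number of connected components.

1

Starting from a we can reach a, b, c, d, e, f, g, h, i, j. That is one component of size 10.
Total: 1 component.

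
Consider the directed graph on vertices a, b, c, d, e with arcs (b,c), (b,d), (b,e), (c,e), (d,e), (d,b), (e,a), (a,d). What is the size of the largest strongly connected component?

{a, b, c, d, e} are all mutually reachable — one SCC of size 5.
The largest has 5 vertices.

5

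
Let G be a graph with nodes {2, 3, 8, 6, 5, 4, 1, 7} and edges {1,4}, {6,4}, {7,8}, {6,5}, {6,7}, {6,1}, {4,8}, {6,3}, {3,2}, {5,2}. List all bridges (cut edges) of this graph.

none

The edges on the cycle 6-3-2-5-6 are not bridges since each lies on that cycle.
Every edge lies on some cycle, so there are no bridges.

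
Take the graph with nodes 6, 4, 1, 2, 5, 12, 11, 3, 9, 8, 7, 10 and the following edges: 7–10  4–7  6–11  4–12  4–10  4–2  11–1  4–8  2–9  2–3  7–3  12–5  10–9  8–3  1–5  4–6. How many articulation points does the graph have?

Removing 4 increases the component count from 1 to 2, so 4 is a cut vertex.
By contrast removing 9 leaves 1 component; it is not a cut vertex. No other vertex is a cut vertex either.

1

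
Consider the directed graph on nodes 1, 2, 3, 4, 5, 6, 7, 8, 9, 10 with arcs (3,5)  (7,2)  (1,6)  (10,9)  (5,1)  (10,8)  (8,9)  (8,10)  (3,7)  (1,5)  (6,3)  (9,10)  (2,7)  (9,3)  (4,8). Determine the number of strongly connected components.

4

{1, 3, 5, 6} are all mutually reachable — one SCC of size 4.
{8, 9, 10} are all mutually reachable — one SCC of size 3.
{2, 7} are all mutually reachable — one SCC of size 2.
{4} is an SCC by itself.
That gives 4 strongly connected components.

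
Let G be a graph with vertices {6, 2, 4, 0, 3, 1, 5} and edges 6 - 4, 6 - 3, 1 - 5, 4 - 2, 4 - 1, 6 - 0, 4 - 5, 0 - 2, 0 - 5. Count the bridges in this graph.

1

The edges on the cycle 6-0-5-4-6 are not bridges since each lies on that cycle.
But removing 6 - 3 disconnects 6 from 3 — this is a bridge.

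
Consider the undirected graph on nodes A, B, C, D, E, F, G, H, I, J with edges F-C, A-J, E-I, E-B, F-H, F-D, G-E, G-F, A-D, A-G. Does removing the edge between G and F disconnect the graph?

No

After removing G-F, the path G-A-D-F still connects them, so the edge is not a bridge.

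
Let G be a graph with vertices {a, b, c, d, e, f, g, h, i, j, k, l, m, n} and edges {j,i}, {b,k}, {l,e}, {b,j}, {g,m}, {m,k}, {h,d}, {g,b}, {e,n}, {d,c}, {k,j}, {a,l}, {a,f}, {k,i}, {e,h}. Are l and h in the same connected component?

Yes

From l we can reach a, c, d, e, f, h, l, n, which includes h.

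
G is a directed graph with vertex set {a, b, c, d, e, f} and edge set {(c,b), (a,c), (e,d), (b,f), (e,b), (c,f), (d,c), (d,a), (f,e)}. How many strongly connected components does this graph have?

{a, b, c, d, e, f} are all mutually reachable — one SCC of size 6.
That gives 1 strongly connected component.

1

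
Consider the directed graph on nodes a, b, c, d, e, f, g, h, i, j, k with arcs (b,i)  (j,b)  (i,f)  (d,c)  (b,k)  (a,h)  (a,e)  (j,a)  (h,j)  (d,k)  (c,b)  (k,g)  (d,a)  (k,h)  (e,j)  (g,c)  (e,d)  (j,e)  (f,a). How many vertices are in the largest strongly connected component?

11

{a, b, c, d, e, f, g, h, i, j, k} are all mutually reachable — one SCC of size 11.
The largest has 11 vertices.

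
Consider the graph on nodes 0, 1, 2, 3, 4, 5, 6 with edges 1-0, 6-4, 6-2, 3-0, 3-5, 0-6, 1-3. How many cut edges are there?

The edges on the cycle 1-3-0-1 are not bridges since each lies on that cycle.
But removing 6-4 disconnects 6 from 4; removing 6-2 disconnects 6 from 2; removing 3-5 disconnects 3 from 5; removing 0-6 disconnects 0 from 6 — these are bridges.
That makes 4 bridges.

4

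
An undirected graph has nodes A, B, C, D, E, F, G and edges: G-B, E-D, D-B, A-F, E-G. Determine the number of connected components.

3

C is isolated — a component by itself.
Starting from A we can reach A, F. That is one component of size 2.
Starting from B we can reach B, D, E, G. That is one component of size 4.
Total: 3 components.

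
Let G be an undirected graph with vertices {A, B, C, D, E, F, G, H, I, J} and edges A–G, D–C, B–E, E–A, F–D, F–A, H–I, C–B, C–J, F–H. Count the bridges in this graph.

The edges on the cycle F-D-C-B-E-A-F are not bridges since each lies on that cycle.
But removing H–I disconnects H from I; removing A–G disconnects A from G; removing C–J disconnects C from J; removing F–H disconnects F from H — these are bridges.
That makes 4 bridges.

4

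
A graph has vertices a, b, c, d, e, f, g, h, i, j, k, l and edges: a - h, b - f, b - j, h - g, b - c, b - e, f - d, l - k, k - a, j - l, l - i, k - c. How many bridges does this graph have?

The edges on the cycle b-j-l-k-c-b are not bridges since each lies on that cycle.
But removing b - e disconnects b from e; removing b - f disconnects b from f; removing f - d disconnects f from d; removing k - a disconnects k from a — these are bridges.
In total 7 edges are bridges.

7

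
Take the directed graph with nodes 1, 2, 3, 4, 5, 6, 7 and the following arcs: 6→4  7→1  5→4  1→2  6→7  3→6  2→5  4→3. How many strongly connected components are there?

{1, 2, 3, 4, 5, 6, 7} are all mutually reachable — one SCC of size 7.
That gives 1 strongly connected component.

1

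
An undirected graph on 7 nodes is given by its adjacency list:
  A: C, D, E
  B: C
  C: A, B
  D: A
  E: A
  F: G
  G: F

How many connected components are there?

Starting from F we can reach F, G. That is one component of size 2.
Starting from A we can reach A, B, C, D, E. That is one component of size 5.
Total: 2 components.

2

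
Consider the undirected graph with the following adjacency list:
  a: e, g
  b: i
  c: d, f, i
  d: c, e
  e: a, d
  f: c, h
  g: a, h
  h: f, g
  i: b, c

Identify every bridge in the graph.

The edges on the cycle e-a-g-h-f-c-d-e are not bridges since each lies on that cycle.
But removing c-i disconnects c from i; removing b-i disconnects b from i — these are bridges.

b-i, c-i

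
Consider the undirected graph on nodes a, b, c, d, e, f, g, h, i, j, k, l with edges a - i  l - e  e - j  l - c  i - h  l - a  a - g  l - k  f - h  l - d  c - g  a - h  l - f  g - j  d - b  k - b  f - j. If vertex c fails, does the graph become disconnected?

No

Deleting c leaves 1 component (was 1) (its neighbors g, l remain connected to each other), so c is not a cut vertex.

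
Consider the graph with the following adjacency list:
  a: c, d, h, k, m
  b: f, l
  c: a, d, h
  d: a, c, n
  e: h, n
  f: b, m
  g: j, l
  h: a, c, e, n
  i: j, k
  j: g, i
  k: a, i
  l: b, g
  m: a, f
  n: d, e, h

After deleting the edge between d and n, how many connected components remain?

d and n are still connected via d-a-h-n, so the component count stays at 1.

1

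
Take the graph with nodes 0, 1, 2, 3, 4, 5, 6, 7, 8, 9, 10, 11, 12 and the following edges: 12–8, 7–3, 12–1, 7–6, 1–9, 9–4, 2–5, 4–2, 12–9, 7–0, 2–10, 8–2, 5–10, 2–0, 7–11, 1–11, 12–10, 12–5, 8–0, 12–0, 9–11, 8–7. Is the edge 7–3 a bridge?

Yes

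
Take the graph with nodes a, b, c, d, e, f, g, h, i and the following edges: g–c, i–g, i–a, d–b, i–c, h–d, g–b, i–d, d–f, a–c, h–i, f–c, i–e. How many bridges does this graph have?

1

The edges on the cycle i-d-f-c-i are not bridges since each lies on that cycle.
But removing i–e disconnects i from e — this is a bridge.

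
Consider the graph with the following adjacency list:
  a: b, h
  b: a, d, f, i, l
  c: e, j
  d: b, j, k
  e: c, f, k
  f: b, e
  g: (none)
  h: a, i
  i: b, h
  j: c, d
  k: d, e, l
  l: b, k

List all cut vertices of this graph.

b

Removing b increases the component count from 2 to 3, so b is a cut vertex.
By contrast removing c leaves 2 components; it is not a cut vertex. No other vertex is a cut vertex either.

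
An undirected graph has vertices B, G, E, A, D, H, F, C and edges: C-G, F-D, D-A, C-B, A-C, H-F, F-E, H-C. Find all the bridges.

B-C, C-G, E-F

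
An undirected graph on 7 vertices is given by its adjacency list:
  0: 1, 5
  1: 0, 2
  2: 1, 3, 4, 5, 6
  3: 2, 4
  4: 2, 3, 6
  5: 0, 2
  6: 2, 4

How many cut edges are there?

0

The edges on the cycle 2-6-4-2 are not bridges since each lies on that cycle.
Every edge lies on some cycle, so there are no bridges.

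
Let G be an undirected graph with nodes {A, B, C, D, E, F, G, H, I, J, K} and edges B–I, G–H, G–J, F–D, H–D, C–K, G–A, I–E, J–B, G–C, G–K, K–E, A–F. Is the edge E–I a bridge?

After removing E–I, the path E-K-G-J-B-I still connects them, so the edge is not a bridge.

No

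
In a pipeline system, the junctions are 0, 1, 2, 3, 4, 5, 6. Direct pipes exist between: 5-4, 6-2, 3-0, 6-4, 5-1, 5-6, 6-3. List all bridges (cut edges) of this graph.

0-3, 1-5, 2-6, 3-6

The edges on the cycle 5-6-4-5 are not bridges since each lies on that cycle.
But removing 6-3 disconnects 6 from 3; removing 6-2 disconnects 6 from 2; removing 3-0 disconnects 3 from 0; removing 5-1 disconnects 5 from 1 — these are bridges.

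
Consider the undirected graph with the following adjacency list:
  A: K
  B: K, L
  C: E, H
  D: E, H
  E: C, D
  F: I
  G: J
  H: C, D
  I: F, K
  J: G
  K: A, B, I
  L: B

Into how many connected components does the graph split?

Starting from G we can reach G, J. That is one component of size 2.
Starting from C we can reach C, D, E, H. That is one component of size 4.
Starting from A we can reach A, B, F, I, K, L. That is one component of size 6.
Total: 3 components.

3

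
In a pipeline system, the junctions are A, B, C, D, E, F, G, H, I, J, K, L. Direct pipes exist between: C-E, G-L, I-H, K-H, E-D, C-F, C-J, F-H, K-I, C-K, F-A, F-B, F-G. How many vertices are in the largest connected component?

12

Starting from A we can reach A, B, C, D, E, F, G, H, I, J, K, L. That is one component of size 12.
The largest has 12 vertices.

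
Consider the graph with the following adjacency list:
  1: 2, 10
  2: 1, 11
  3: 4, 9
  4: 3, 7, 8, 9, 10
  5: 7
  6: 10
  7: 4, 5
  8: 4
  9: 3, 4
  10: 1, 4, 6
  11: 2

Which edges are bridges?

The edges on the cycle 9-4-3-9 are not bridges since each lies on that cycle.
But removing 10-1 disconnects 10 from 1; removing 1-2 disconnects 1 from 2; removing 2-11 disconnects 2 from 11; removing 6-10 disconnects 6 from 10 — these are bridges.
In total 8 edges are bridges.

1-10, 1-2, 10-4, 10-6, 11-2, 4-7, 4-8, 5-7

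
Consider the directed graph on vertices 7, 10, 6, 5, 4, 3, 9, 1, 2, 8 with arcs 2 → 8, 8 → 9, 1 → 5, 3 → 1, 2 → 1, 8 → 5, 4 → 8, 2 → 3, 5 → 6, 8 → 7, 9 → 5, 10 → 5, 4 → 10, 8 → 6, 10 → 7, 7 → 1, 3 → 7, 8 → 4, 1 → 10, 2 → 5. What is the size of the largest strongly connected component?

{1, 7, 10} are all mutually reachable — one SCC of size 3.
{4, 8} are all mutually reachable — one SCC of size 2.
{3} is an SCC by itself.
{6} is an SCC by itself.
{5} is an SCC by itself.
(and 2 more singleton SCCs)
The largest has 3 vertices.

3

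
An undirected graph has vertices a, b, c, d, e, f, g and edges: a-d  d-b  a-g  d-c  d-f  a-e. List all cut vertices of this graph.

Removing a increases the component count from 1 to 3, so a is a cut vertex.
Removing d increases the component count from 1 to 4, so d is a cut vertex.
By contrast removing c leaves 1 component; it is not a cut vertex. No other vertex is a cut vertex either.

a, d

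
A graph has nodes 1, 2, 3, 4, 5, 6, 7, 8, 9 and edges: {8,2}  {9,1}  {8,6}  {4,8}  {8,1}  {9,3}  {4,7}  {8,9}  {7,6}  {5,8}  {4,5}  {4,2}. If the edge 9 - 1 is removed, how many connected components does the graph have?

1

9 and 1 are still connected via 9-8-1, so the component count stays at 1.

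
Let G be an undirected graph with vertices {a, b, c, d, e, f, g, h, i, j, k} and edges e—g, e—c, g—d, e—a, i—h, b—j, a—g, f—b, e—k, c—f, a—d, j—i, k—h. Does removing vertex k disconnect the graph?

No

Deleting k leaves 1 component (was 1) (its neighbors e, h remain connected to each other), so k is not a cut vertex.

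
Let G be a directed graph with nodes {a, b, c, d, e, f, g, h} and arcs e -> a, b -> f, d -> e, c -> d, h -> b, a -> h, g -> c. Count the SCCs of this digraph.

{e} is an SCC by itself.
{h} is an SCC by itself.
{f} is an SCC by itself.
{b} is an SCC by itself.
{d} is an SCC by itself.
(and 3 more singleton SCCs)
That gives 8 strongly connected components.

8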